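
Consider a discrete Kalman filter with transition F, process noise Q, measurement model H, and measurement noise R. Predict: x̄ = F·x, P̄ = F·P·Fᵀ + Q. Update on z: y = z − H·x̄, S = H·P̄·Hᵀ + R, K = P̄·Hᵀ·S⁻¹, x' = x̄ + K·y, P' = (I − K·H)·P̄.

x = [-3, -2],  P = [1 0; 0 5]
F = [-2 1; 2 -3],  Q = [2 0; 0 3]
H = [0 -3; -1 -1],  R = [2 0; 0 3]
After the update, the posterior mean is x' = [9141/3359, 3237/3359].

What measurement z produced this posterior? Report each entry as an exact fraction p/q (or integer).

x̄ = F·x = [4, 0]
P̄ = F·P·Fᵀ + Q = [11 -19; -19 52]
S = H·P̄·Hᵀ + R = [470 99; 99 28]
K = P̄·Hᵀ·S⁻¹ = [804/3359 -1883/3359; -1101/3359 -66/3359]
x' − x̄ = [-4295/3359, 3237/3359] = K·y
y = (KᵀK)⁻¹·Kᵀ·(x' − x̄) = [-3, 1]
z = y + H·x̄ = [-3, 1] + [0, -4] = [-3, -3]

z = [-3, -3]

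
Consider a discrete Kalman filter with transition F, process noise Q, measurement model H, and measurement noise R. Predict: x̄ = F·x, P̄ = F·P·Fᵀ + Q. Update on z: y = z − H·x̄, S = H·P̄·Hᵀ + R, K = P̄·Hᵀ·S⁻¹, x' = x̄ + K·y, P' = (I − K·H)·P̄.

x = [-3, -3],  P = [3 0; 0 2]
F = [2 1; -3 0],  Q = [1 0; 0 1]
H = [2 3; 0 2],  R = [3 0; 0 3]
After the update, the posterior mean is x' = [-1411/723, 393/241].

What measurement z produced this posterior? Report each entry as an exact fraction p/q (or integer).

z = [2, 2]

x̄ = F·x = [-9, 9]
P̄ = F·P·Fᵀ + Q = [15 -18; -18 28]
S = H·P̄·Hᵀ + R = [99 96; 96 115]
K = P̄·Hᵀ·S⁻¹ = [232/723 -140/241; 16/241 104/241]
x' − x̄ = [5096/723, -1776/241] = K·y
y = (KᵀK)⁻¹·Kᵀ·(x' − x̄) = [-7, -16]
z = y + H·x̄ = [-7, -16] + [9, 18] = [2, 2]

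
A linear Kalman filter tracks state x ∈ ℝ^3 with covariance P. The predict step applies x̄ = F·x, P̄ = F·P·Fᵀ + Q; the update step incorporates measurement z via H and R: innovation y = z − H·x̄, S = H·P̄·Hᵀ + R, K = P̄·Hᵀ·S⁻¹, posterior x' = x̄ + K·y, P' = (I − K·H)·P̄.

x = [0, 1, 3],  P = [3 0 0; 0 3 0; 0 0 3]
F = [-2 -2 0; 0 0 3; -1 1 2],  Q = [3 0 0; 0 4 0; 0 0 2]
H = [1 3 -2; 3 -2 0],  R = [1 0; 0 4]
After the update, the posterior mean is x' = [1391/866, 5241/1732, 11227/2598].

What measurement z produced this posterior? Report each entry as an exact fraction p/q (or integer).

x̄ = F·x = [-2, 9, 7]
P̄ = F·P·Fᵀ + Q = [27 0 0; 0 31 18; 0 18 20]
S = H·P̄·Hᵀ + R = [171 -33; -33 371]
K = P̄·Hᵀ·S⁻¹ = [705/3464 819/3464; 6367/20784 -969/6928; 2003/31176 -949/10392]
x' − x̄ = [3123/866, -10347/1732, -6959/2598] = K·y
y = (KᵀK)⁻¹·Kᵀ·(x' − x̄) = [-9, 23]
z = y + H·x̄ = [-9, 23] + [11, -24] = [2, -1]

z = [2, -1]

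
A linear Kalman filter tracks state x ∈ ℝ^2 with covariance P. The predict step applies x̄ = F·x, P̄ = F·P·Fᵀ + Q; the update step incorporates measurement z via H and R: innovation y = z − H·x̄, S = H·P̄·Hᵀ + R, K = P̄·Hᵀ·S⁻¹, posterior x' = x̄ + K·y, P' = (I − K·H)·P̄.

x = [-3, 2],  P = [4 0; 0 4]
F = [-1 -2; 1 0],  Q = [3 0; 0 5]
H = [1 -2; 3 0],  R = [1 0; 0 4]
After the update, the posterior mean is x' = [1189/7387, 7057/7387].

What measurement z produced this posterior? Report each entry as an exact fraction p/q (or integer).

z = [-2, 1]

x̄ = F·x = [-1, -3]
P̄ = F·P·Fᵀ + Q = [23 -4; -4 9]
S = H·P̄·Hᵀ + R = [76 93; 93 211]
K = P̄·Hᵀ·S⁻¹ = [124/7387 2361/7387; -3526/7387 1134/7387]
x' − x̄ = [8576/7387, 29218/7387] = K·y
y = (KᵀK)⁻¹·Kᵀ·(x' − x̄) = [-7, 4]
z = y + H·x̄ = [-7, 4] + [5, -3] = [-2, 1]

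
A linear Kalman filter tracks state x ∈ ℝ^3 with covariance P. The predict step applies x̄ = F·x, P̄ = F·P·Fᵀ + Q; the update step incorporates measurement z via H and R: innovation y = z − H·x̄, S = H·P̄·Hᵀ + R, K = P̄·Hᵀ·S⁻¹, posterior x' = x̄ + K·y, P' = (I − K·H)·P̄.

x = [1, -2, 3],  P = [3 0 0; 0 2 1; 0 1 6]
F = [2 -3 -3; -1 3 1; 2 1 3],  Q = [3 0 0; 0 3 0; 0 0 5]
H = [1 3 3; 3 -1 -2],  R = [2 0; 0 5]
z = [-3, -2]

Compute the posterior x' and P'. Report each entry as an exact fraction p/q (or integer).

x' = [203569/484955, -522712/96991, 2074896/484955]
P' = [601077/484955 -271866/96991 1217553/484955; -271866/96991 939284/96991 -849866/96991; 1217553/484955 -849866/96991 3936647/484955]

x̄ = F·x = [-1, -4, 9]
P̄ = F·P·Fᵀ + Q = [105 -54 -60; -54 36 28; -60 28 79]
y = z − H·x̄ = [-17, 15]
S = H·P̄·Hᵀ + R = [962 -1371; -1371 2458]
K = P̄·Hᵀ·S⁻¹ = [87873/484955 145491/484955; -1806/96991 -11030/96991; 139752/484955 5739/484955]
x' = x̄ + K·y = [203569/484955, -522712/96991, 2074896/484955]
P' = (I − K·H)·P̄ = [601077/484955 -271866/96991 1217553/484955; -271866/96991 939284/96991 -849866/96991; 1217553/484955 -849866/96991 3936647/484955]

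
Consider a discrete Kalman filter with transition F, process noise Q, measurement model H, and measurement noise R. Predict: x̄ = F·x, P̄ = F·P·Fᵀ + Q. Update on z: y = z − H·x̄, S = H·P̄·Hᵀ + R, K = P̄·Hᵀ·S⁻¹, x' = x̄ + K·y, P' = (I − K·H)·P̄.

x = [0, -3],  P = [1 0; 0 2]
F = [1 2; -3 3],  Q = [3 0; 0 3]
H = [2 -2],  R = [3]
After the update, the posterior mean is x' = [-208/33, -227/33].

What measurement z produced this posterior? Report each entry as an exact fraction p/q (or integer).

z = [1]

x̄ = F·x = [-6, -9]
P̄ = F·P·Fᵀ + Q = [12 9; 9 30]
S = H·P̄·Hᵀ + R = [99]
K = P̄·Hᵀ·S⁻¹ = [2/33; -14/33]
x' − x̄ = [-10/33, 70/33] = K·y
y = (KᵀK)⁻¹·Kᵀ·(x' − x̄) = [-5]
z = y + H·x̄ = [-5] + [6] = [1]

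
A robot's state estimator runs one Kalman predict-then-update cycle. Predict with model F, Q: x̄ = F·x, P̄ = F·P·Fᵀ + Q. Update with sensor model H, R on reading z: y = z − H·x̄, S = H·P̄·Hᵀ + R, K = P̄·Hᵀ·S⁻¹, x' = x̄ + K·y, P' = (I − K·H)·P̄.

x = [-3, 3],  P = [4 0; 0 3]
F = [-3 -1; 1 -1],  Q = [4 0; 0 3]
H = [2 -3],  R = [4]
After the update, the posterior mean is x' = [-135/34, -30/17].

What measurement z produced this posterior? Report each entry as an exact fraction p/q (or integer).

z = [-3]

x̄ = F·x = [6, -6]
P̄ = F·P·Fᵀ + Q = [43 -9; -9 10]
S = H·P̄·Hᵀ + R = [374]
K = P̄·Hᵀ·S⁻¹ = [113/374; -24/187]
x' − x̄ = [-339/34, 72/17] = K·y
y = (KᵀK)⁻¹·Kᵀ·(x' − x̄) = [-33]
z = y + H·x̄ = [-33] + [30] = [-3]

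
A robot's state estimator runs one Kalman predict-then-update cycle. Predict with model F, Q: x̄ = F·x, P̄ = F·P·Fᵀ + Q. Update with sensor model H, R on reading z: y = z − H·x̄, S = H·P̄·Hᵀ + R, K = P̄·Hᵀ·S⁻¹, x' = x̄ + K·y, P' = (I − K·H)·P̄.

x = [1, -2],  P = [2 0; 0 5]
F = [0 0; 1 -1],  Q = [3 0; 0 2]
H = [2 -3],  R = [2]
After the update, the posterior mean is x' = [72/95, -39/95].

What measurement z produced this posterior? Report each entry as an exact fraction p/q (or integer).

x̄ = F·x = [0, 3]
P̄ = F·P·Fᵀ + Q = [3 0; 0 9]
S = H·P̄·Hᵀ + R = [95]
K = P̄·Hᵀ·S⁻¹ = [6/95; -27/95]
x' − x̄ = [72/95, -324/95] = K·y
y = (KᵀK)⁻¹·Kᵀ·(x' − x̄) = [12]
z = y + H·x̄ = [12] + [-9] = [3]

z = [3]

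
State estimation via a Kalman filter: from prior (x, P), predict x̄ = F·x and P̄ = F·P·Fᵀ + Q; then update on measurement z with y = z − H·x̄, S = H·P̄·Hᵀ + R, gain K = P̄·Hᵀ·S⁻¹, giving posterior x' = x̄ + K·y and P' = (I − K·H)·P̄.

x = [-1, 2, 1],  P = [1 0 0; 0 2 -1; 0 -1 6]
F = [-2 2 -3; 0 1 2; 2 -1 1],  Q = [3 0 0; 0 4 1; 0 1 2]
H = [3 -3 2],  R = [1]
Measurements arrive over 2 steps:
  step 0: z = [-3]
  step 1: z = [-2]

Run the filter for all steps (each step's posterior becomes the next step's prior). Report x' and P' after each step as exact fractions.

step 0: x' = [357/79, 1753/553, -1950/553], P' = [799/79 453/79 -509/79; 453/79 5347/1106 -1569/1106; -509/79 -1569/1106 8287/1106]
step 1: x' = [116913/64546, 94005/32273, 43389/64546], P' = [609190/290457 1272103/580914 122585/580914; 1272103/580914 3251699/580914 1461185/290457; 122585/580914 1461185/290457 4211231/580914]

step 0: x̄ = F·x = [3, 4, -3]
step 0: P̄ = F·P·Fᵀ + Q = [81 -33 -31; -33 26 12; -31 12 16]
step 0: y = z − H·x̄ = [6]
step 0: S = H·P̄·Hᵀ + R = [1106]
step 0: K = P̄·Hᵀ·S⁻¹ = [20/79; -153/1106; -97/1106]
step 0: x' = x̄ + K·y = [357/79, 1753/553, -1950/553]
step 0: P' = (I − K·H)·P̄ = [799/79 453/79 -509/79; 453/79 5347/1106 -1569/1106; -509/79 -1569/1106 8287/1106]
step 1: x̄ = F·x = [4358/553, -2147/553, 185/79]
step 1: P̄ = F·P·Fᵀ + Q = [26613/1106 -24777/1106 494/79; -24777/1106 36643/1106 -137/79; 494/79 -137/79 704/79]
step 1: y = z − H·x̄ = [-23211/553]
step 1: S = H·P̄·Hᵀ + R = [580914/553]
step 1: K = P̄·Hᵀ·S⁻¹ = [84001/580914; -47024/290457; 23107/580914]
step 1: x' = x̄ + K·y = [116913/64546, 94005/32273, 43389/64546]
step 1: P' = (I − K·H)·P̄ = [609190/290457 1272103/580914 122585/580914; 1272103/580914 3251699/580914 1461185/290457; 122585/580914 1461185/290457 4211231/580914]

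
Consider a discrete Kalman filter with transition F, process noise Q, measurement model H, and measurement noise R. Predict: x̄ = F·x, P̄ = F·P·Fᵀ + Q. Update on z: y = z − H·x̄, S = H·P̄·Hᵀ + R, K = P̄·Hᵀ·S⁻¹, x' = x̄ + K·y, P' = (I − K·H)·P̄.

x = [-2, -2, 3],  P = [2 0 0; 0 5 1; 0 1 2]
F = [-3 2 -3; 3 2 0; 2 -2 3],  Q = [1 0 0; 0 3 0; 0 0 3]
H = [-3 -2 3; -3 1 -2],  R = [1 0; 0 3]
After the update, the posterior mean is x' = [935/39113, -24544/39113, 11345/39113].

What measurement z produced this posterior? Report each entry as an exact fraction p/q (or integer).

z = [2, -1]

x̄ = F·x = [-7, -10, 9]
P̄ = F·P·Fᵀ + Q = [45 -4 -38; -4 41 -2; -38 -2 37]
S = H·P̄·Hᵀ + R = [1563 189; 189 173]
K = P̄·Hᵀ·S⁻¹ = [-14893/117339 -8820/39113; -23921/234678 34485/78226; 32435/234678 5371/78226]
x' − x̄ = [274726/39113, 366586/39113, -340672/39113] = K·y
y = (KᵀK)⁻¹·Kᵀ·(x' − x̄) = [-66, 6]
z = y + H·x̄ = [-66, 6] + [68, -7] = [2, -1]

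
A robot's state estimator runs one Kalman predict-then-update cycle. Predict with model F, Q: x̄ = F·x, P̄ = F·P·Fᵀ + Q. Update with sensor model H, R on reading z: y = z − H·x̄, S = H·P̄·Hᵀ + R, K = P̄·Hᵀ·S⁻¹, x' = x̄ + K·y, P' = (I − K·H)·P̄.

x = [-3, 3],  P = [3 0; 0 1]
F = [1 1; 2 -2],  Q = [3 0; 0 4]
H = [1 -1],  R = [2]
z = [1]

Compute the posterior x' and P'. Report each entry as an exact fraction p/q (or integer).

x̄ = F·x = [0, -12]
P̄ = F·P·Fᵀ + Q = [7 4; 4 20]
y = z − H·x̄ = [-11]
S = H·P̄·Hᵀ + R = [21]
K = P̄·Hᵀ·S⁻¹ = [1/7; -16/21]
x' = x̄ + K·y = [-11/7, -76/21]
P' = (I − K·H)·P̄ = [46/7 44/7; 44/7 164/21]

x' = [-11/7, -76/21]
P' = [46/7 44/7; 44/7 164/21]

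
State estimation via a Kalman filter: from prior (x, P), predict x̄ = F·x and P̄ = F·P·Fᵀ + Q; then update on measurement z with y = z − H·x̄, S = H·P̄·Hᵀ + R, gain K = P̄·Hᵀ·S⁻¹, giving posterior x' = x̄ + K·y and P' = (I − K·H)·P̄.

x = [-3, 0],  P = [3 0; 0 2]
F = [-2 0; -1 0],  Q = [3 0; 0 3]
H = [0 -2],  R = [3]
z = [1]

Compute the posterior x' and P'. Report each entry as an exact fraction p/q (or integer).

x' = [26/9, -1/9]
P' = [29/3 2/3; 2/3 2/3]

x̄ = F·x = [6, 3]
P̄ = F·P·Fᵀ + Q = [15 6; 6 6]
y = z − H·x̄ = [7]
S = H·P̄·Hᵀ + R = [27]
K = P̄·Hᵀ·S⁻¹ = [-4/9; -4/9]
x' = x̄ + K·y = [26/9, -1/9]
P' = (I − K·H)·P̄ = [29/3 2/3; 2/3 2/3]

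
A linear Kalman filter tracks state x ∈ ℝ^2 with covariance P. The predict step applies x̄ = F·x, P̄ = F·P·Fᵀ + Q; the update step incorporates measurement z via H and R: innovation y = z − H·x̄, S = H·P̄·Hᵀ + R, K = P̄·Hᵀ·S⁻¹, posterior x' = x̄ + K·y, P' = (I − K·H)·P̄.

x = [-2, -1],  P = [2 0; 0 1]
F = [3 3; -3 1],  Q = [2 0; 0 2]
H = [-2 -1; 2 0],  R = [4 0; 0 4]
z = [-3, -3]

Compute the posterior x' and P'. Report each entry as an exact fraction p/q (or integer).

x' = [-113/83, 385/83]
P' = [500/581 -828/581; -828/581 3156/581]

x̄ = F·x = [-9, 5]
P̄ = F·P·Fᵀ + Q = [29 -15; -15 21]
y = z − H·x̄ = [-16, 15]
S = H·P̄·Hᵀ + R = [81 -86; -86 120]
K = P̄·Hᵀ·S⁻¹ = [-43/581 250/581; -375/581 -414/581]
x' = x̄ + K·y = [-113/83, 385/83]
P' = (I − K·H)·P̄ = [500/581 -828/581; -828/581 3156/581]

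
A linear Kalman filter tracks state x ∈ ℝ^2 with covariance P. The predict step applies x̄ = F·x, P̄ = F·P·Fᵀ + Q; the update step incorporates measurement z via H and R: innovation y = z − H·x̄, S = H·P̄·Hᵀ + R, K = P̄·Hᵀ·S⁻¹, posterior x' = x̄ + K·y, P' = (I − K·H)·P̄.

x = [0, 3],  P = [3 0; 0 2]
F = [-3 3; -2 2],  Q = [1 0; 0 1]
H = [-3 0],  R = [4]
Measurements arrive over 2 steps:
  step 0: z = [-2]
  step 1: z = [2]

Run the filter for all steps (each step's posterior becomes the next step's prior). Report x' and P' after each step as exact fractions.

step 0: x' = [156/209, 129/209], P' = [92/209 60/209; 60/209 339/209]
step 1: x' = [-4593/6977, -5949/13954], P' = [3008/6977 1866/6977; 1866/6977 11020/6977]

step 0: x̄ = F·x = [9, 6]
step 0: P̄ = F·P·Fᵀ + Q = [46 30; 30 21]
step 0: y = z − H·x̄ = [25]
step 0: S = H·P̄·Hᵀ + R = [418]
step 0: K = P̄·Hᵀ·S⁻¹ = [-69/209; -45/209]
step 0: x' = x̄ + K·y = [156/209, 129/209]
step 0: P' = (I − K·H)·P̄ = [92/209 60/209; 60/209 339/209]
step 1: x̄ = F·x = [-81/209, -54/209]
step 1: P̄ = F·P·Fᵀ + Q = [3008/209 1866/209; 1866/209 1453/209]
step 1: y = z − H·x̄ = [175/209]
step 1: S = H·P̄·Hᵀ + R = [27908/209]
step 1: K = P̄·Hᵀ·S⁻¹ = [-2256/6977; -2799/13954]
step 1: x' = x̄ + K·y = [-4593/6977, -5949/13954]
step 1: P' = (I − K·H)·P̄ = [3008/6977 1866/6977; 1866/6977 11020/6977]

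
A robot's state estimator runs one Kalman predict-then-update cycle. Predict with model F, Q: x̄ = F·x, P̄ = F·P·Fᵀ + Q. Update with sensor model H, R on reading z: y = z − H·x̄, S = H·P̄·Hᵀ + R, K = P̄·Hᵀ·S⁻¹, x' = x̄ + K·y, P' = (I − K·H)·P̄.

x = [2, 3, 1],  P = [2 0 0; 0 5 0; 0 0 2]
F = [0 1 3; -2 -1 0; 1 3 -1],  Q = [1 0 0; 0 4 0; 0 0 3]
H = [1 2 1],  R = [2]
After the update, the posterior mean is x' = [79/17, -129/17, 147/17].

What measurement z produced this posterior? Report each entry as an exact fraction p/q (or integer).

z = [-2]

x̄ = F·x = [6, -7, 10]
P̄ = F·P·Fᵀ + Q = [24 -5 9; -5 17 -19; 9 -19 52]
S = H·P̄·Hᵀ + R = [68]
K = P̄·Hᵀ·S⁻¹ = [23/68; 5/34; 23/68]
x' − x̄ = [-23/17, -10/17, -23/17] = K·y
y = (KᵀK)⁻¹·Kᵀ·(x' − x̄) = [-4]
z = y + H·x̄ = [-4] + [2] = [-2]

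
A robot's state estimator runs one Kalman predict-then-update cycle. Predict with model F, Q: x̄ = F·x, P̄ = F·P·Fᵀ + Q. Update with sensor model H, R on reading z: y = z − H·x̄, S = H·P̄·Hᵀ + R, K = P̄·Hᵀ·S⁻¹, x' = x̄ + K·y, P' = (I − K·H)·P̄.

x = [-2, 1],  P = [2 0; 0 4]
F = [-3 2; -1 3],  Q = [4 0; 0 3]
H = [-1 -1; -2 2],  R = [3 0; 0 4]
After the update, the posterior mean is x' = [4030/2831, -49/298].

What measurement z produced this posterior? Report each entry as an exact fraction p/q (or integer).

z = [-1, -3]

x̄ = F·x = [8, 5]
P̄ = F·P·Fᵀ + Q = [38 30; 30 41]
S = H·P̄·Hᵀ + R = [142 -6; -6 80]
K = P̄·Hᵀ·S⁻¹ = [-1384/2831 -670/2831; -73/149 71/298]
x' − x̄ = [-18618/2831, -1539/298] = K·y
y = (KᵀK)⁻¹·Kᵀ·(x' − x̄) = [12, 3]
z = y + H·x̄ = [12, 3] + [-13, -6] = [-1, -3]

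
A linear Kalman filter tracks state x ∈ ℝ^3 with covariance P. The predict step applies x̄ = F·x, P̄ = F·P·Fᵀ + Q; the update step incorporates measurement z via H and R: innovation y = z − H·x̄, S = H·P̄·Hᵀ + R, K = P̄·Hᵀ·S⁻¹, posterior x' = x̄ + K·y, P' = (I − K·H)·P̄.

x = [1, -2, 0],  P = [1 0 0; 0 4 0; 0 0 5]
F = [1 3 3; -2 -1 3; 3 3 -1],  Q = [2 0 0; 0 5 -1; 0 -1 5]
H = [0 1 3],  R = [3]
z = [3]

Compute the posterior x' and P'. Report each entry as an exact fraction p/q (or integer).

x̄ = F·x = [-5, 0, -3]
P̄ = F·P·Fᵀ + Q = [84 31 24; 31 58 -34; 24 -34 55]
y = z − H·x̄ = [12]
S = H·P̄·Hᵀ + R = [352]
K = P̄·Hᵀ·S⁻¹ = [103/352; -1/8; 131/352]
x' = x̄ + K·y = [-131/88, -3/2, 129/88]
P' = (I − K·H)·P̄ = [18959/352 351/8 -5045/352; 351/8 105/2 -141/8; -5045/352 -141/8 2199/352]

x' = [-131/88, -3/2, 129/88]
P' = [18959/352 351/8 -5045/352; 351/8 105/2 -141/8; -5045/352 -141/8 2199/352]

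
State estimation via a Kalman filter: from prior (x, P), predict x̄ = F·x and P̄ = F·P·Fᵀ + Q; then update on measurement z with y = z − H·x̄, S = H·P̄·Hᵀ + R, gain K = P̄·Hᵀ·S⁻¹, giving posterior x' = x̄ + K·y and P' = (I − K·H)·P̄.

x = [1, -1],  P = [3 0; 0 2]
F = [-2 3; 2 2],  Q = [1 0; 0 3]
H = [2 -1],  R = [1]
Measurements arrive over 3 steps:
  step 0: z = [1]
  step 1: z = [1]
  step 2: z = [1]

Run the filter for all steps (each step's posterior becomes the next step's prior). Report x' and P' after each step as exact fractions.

step 0: x̄ = F·x = [-5, 0]
step 0: P̄ = F·P·Fᵀ + Q = [31 0; 0 23]
step 0: y = z − H·x̄ = [11]
step 0: S = H·P̄·Hᵀ + R = [148]
step 0: K = P̄·Hᵀ·S⁻¹ = [31/74; -23/148]
step 0: x' = x̄ + K·y = [-29/74, -253/148]
step 0: P' = (I − K·H)·P̄ = [186/37 713/74; 713/74 2875/148]
step 1: x̄ = F·x = [-643/148, -311/74]
step 1: P̄ = F·P·Fᵀ + Q = [11887/148 8563/74; 8563/74 6582/37]
step 1: y = z − H·x̄ = [203/37]
step 1: S = H·P̄·Hᵀ + R = [1380/37]
step 1: K = P̄·Hᵀ·S⁻¹ = [277/230; 1981/1380]
step 1: x' = x̄ + K·y = [1041/460, 5069/1380]
step 1: P' = (I − K·H)·P̄ = [12061/460 5892/115; 5892/115 139427/1380]
step 2: x̄ = F·x = [2987/460, 4096/345]
step 2: P̄ = F·P·Fᵀ + Q = [184169/460 138873/230; 138873/230 318053/345]
step 2: y = z − H·x̄ = [-79/690]
step 2: S = H·P̄·Hᵀ + R = [37667/345]
step 2: K = P̄·Hᵀ·S⁻¹ = [67944/37667; 98566/37667]
step 2: x' = x̄ + K·y = [947243/150668, 435915/37667]
step 2: P' = (I − K·H)·P̄ = [6799225/150668 6663337/75334; 6663337/75334 6564771/37667]

step 0: x' = [-29/74, -253/148], P' = [186/37 713/74; 713/74 2875/148]
step 1: x' = [1041/460, 5069/1380], P' = [12061/460 5892/115; 5892/115 139427/1380]
step 2: x' = [947243/150668, 435915/37667], P' = [6799225/150668 6663337/75334; 6663337/75334 6564771/37667]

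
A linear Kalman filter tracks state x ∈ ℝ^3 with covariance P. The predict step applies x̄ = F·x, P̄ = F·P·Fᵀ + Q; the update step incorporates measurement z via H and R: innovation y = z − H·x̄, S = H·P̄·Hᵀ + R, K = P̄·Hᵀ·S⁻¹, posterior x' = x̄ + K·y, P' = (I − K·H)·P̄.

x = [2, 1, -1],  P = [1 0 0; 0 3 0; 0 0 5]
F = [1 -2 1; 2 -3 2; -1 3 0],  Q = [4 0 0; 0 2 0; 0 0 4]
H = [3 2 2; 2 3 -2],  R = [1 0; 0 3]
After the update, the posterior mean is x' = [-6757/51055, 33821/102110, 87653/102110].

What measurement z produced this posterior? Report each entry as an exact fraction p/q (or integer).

z = [2, -1]

x̄ = F·x = [-1, -1, 1]
P̄ = F·P·Fᵀ + Q = [22 30 -19; 30 53 -29; -19 -29 32]
S = H·P̄·Hᵀ + R = [439 692; 692 1556]
K = P̄·Hᵀ·S⁻¹ = [4476/51055 3653/51055; 5761/51055 26107/204220; 12858/51055 -47679/204220]
x' − x̄ = [44298/51055, 135931/102110, -14457/102110] = K·y
y = (KᵀK)⁻¹·Kᵀ·(x' − x̄) = [5, 6]
z = y + H·x̄ = [5, 6] + [-3, -7] = [2, -1]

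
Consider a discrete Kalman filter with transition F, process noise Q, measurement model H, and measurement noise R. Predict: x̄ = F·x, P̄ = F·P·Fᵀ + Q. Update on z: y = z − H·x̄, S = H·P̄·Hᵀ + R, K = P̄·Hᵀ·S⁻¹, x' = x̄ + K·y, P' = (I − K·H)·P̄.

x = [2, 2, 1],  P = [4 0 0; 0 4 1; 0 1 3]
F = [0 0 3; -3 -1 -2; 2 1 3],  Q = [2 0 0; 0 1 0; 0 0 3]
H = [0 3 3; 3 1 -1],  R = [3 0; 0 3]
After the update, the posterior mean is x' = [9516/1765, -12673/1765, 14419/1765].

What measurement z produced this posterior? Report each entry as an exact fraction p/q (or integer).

x̄ = F·x = [3, -10, 9]
P̄ = F·P·Fᵀ + Q = [29 -21 30; -21 57 -51; 30 -51 56]
S = H·P̄·Hᵀ + R = [102 84; 84 173]
K = P̄·Hᵀ·S⁻¹ = [549/3530 234/1765; -111/1765 513/1765; 1341/3530 -499/1765]
x' − x̄ = [4221/1765, 4977/1765, -1466/1765] = K·y
y = (KᵀK)⁻¹·Kᵀ·(x' − x̄) = [6, 11]
z = y + H·x̄ = [6, 11] + [-3, -10] = [3, 1]

z = [3, 1]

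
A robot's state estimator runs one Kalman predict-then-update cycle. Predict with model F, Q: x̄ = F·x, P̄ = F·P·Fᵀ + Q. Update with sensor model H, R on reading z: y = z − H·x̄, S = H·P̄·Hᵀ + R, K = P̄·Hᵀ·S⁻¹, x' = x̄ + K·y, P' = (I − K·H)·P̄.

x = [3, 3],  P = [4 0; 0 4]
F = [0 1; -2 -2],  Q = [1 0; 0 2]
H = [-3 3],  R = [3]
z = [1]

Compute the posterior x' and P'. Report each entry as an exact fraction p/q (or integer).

x' = [-50/83, -30/83]
P' = [323/166 155/83; 155/83 176/83]

x̄ = F·x = [3, -12]
P̄ = F·P·Fᵀ + Q = [5 -8; -8 34]
y = z − H·x̄ = [46]
S = H·P̄·Hᵀ + R = [498]
K = P̄·Hᵀ·S⁻¹ = [-13/166; 21/83]
x' = x̄ + K·y = [-50/83, -30/83]
P' = (I − K·H)·P̄ = [323/166 155/83; 155/83 176/83]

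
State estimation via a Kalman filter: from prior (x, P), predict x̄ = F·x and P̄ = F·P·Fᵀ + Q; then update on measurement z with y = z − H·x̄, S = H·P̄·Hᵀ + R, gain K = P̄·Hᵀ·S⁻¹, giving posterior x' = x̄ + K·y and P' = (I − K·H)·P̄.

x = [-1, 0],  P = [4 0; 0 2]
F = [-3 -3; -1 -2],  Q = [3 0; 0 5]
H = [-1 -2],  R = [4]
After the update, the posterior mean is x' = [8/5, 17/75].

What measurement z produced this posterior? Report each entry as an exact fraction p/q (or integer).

z = [-2]

x̄ = F·x = [3, 1]
P̄ = F·P·Fᵀ + Q = [57 24; 24 17]
S = H·P̄·Hᵀ + R = [225]
K = P̄·Hᵀ·S⁻¹ = [-7/15; -58/225]
x' − x̄ = [-7/5, -58/75] = K·y
y = (KᵀK)⁻¹·Kᵀ·(x' − x̄) = [3]
z = y + H·x̄ = [3] + [-5] = [-2]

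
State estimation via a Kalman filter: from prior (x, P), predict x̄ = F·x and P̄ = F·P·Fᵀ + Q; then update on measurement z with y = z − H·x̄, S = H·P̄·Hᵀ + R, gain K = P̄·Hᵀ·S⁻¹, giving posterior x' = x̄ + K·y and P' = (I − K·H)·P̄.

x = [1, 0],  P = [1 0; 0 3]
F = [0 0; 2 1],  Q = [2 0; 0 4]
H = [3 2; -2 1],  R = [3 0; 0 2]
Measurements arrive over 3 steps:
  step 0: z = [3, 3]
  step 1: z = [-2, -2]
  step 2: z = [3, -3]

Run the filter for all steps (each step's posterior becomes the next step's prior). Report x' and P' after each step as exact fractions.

step 0: x̄ = F·x = [0, 2]
step 0: P̄ = F·P·Fᵀ + Q = [2 0; 0 11]
step 0: y = z − H·x̄ = [-1, 1]
step 0: S = H·P̄·Hᵀ + R = [65 10; 10 21]
step 0: K = P̄·Hᵀ·S⁻¹ = [166/1265 -64/253; 32/115 9/23]
step 0: x' = x̄ + K·y = [-486/1265, 243/115]
step 0: P' = (I − K·H)·P̄ = [254/1265 -12/115; -12/115 66/115]
step 1: x̄ = F·x = [0, 1701/1265]
step 1: P̄ = F·P·Fᵀ + Q = [2 0; 0 6274/1265]
step 1: y = z − H·x̄ = [-5932/1265, -4231/1265]
step 1: S = H·P̄·Hᵀ + R = [51661/1265 -2632/1265; -2632/1265 18924/1265]
step 1: K = P̄·Hᵀ·S⁻¹ = [25754/191839 -47713/191839; 50192/191839 141165/383678]
step 1: x' = x̄ + K·y = [38815/191839, -426965/383678]
step 1: P' = (I − K·H)·P̄ = [38302/191839 -18822/191839; -18822/191839 103521/191839]
step 2: x̄ = F·x = [0, -271705/383678]
step 2: P̄ = F·P·Fᵀ + Q = [2 0; 0 948797/191839]
step 2: y = z − H·x̄ = [847222/191839, -879329/383678]
step 2: S = H·P̄·Hᵀ + R = [7823807/191839 -404474/191839; -404474/191839 2867187/191839]
step 2: K = P̄·Hᵀ·S⁻¹ = [15585226/116080247 -28868384/116080247; 30361504/116080247 42695865/116080247]
step 2: x' = x̄ + K·y = [754140/648493, -256812/648493]
step 2: P' = (I − K·H)·P̄ = [23175602/116080247 -11385564/116080247; -11385564/116080247 62620602/116080247]

step 0: x' = [-486/1265, 243/115], P' = [254/1265 -12/115; -12/115 66/115]
step 1: x' = [38815/191839, -426965/383678], P' = [38302/191839 -18822/191839; -18822/191839 103521/191839]
step 2: x' = [754140/648493, -256812/648493], P' = [23175602/116080247 -11385564/116080247; -11385564/116080247 62620602/116080247]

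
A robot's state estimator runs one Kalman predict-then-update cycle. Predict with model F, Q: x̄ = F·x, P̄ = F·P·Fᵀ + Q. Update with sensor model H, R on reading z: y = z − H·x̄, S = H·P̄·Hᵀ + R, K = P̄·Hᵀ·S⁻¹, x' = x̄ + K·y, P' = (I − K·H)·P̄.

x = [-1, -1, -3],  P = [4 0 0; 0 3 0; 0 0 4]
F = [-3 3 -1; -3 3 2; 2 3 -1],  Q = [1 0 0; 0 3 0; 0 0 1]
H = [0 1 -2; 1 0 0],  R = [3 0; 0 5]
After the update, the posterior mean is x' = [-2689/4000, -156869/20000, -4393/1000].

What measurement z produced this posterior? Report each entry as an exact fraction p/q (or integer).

z = [1, -1]

x̄ = F·x = [3, -6, -2]
P̄ = F·P·Fᵀ + Q = [68 55 7; 55 82 -5; 7 -5 48]
S = H·P̄·Hᵀ + R = [297 41; 41 73]
K = P̄·Hᵀ·S⁻¹ = [41/4000 3703/4000; 4461/20000 12563/20000; -383/1000 311/1000]
x' − x̄ = [-14689/4000, -36869/20000, -2393/1000] = K·y
y = (KᵀK)⁻¹·Kᵀ·(x' − x̄) = [3, -4]
z = y + H·x̄ = [3, -4] + [-2, 3] = [1, -1]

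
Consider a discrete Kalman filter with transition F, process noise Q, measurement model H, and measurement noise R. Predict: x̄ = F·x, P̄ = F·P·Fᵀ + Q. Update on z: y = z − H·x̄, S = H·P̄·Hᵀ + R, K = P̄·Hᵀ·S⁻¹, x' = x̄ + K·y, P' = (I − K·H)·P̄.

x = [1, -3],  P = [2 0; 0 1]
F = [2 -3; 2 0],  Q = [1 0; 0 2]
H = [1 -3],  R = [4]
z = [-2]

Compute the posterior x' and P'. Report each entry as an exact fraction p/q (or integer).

x̄ = F·x = [11, 2]
P̄ = F·P·Fᵀ + Q = [18 8; 8 10]
y = z − H·x̄ = [-7]
S = H·P̄·Hᵀ + R = [64]
K = P̄·Hᵀ·S⁻¹ = [-3/32; -11/32]
x' = x̄ + K·y = [373/32, 141/32]
P' = (I − K·H)·P̄ = [279/16 95/16; 95/16 39/16]

x' = [373/32, 141/32]
P' = [279/16 95/16; 95/16 39/16]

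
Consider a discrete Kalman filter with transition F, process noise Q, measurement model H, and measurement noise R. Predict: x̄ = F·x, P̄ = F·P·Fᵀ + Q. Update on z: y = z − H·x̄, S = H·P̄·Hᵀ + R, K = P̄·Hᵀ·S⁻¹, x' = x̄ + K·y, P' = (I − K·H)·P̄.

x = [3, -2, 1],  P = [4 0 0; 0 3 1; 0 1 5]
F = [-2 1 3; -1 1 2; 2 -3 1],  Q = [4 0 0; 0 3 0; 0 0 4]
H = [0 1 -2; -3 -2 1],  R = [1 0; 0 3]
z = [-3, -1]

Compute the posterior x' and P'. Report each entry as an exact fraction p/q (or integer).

x' = [70911/199097, 203623/199097, 412569/199097]
P' = [193422/199097 -277022/199097 -125074/199097; -277022/199097 620122/199097 315644/199097; -125074/199097 315644/199097 209998/199097]

x̄ = F·x = [-5, -3, 13]
P̄ = F·P·Fᵀ + Q = [74 46 -18; 46 34 -12; -18 -12 46]
y = z − H·x̄ = [26, -35]
S = H·P̄·Hᵀ + R = [267 -466; -466 1559]
K = P̄·Hᵀ·S⁻¹ = [-26874/199097 -50432/199097; -11166/199097 -31178/199097; -104352/199097 -15356/199097]
x' = x̄ + K·y = [70911/199097, 203623/199097, 412569/199097]
P' = (I − K·H)·P̄ = [193422/199097 -277022/199097 -125074/199097; -277022/199097 620122/199097 315644/199097; -125074/199097 315644/199097 209998/199097]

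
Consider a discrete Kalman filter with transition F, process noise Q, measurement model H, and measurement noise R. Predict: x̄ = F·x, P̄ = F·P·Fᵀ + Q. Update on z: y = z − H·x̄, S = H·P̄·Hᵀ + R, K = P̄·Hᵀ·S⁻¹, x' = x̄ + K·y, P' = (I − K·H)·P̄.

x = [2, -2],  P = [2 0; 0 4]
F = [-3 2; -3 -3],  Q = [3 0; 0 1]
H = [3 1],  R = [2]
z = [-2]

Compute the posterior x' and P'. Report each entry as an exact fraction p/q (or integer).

x' = [-100/59, 518/177]
P' = [691/118 -2003/118; -2003/118 18101/354]

x̄ = F·x = [-10, 0]
P̄ = F·P·Fᵀ + Q = [37 -6; -6 55]
y = z − H·x̄ = [28]
S = H·P̄·Hᵀ + R = [354]
K = P̄·Hᵀ·S⁻¹ = [35/118; 37/354]
x' = x̄ + K·y = [-100/59, 518/177]
P' = (I − K·H)·P̄ = [691/118 -2003/118; -2003/118 18101/354]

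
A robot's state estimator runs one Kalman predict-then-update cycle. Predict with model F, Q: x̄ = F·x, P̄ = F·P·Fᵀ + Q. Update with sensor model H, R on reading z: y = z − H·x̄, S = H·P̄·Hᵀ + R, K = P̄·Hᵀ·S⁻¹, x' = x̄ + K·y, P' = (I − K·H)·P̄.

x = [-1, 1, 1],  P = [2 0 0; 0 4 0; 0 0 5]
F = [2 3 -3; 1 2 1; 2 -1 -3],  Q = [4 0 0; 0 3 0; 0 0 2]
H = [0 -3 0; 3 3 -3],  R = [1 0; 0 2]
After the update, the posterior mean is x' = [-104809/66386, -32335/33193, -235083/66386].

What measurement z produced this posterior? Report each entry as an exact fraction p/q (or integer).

x̄ = F·x = [-2, 2, -6]
P̄ = F·P·Fᵀ + Q = [93 13 41; 13 26 -19; 41 -19 59]
S = H·P̄·Hᵀ + R = [235 -522; -522 1442]
K = P̄·Hᵀ·S⁻¹ = [22776/33193 25467/66386; -10824/33193 87/33193; 12126/33193 3669/66386]
x' − x̄ = [27963/66386, -98721/33193, 163233/66386] = K·y
y = (KᵀK)⁻¹·Kᵀ·(x' − x̄) = [9, -15]
z = y + H·x̄ = [9, -15] + [-6, 18] = [3, 3]

z = [3, 3]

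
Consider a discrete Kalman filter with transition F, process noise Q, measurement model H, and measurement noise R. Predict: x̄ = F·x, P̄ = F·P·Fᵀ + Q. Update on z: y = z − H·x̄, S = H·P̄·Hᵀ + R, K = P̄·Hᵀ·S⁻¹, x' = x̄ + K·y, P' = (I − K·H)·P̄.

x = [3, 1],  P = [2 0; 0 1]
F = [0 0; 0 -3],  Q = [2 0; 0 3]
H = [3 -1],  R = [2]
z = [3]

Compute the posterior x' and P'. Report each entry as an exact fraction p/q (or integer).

x' = [0, -3]
P' = [7/8 9/4; 9/4 15/2]

x̄ = F·x = [0, -3]
P̄ = F·P·Fᵀ + Q = [2 0; 0 12]
y = z − H·x̄ = [0]
S = H·P̄·Hᵀ + R = [32]
K = P̄·Hᵀ·S⁻¹ = [3/16; -3/8]
x' = x̄ + K·y = [0, -3]
P' = (I − K·H)·P̄ = [7/8 9/4; 9/4 15/2]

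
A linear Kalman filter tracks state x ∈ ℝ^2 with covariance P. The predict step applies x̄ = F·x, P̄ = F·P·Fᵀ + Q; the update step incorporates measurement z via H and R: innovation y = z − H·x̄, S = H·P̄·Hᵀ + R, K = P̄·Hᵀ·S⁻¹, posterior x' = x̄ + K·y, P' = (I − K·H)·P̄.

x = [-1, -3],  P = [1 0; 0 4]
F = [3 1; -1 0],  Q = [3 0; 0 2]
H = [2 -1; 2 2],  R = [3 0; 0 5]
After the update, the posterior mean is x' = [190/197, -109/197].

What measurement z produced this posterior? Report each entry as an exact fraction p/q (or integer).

x̄ = F·x = [-6, 1]
P̄ = F·P·Fᵀ + Q = [16 -3; -3 3]
S = H·P̄·Hᵀ + R = [82 52; 52 57]
K = P̄·Hᵀ·S⁻¹ = [643/1970 156/985; -513/1970 234/985]
x' − x̄ = [1372/197, -306/197] = K·y
y = (KᵀK)⁻¹·Kᵀ·(x' − x̄) = [16, 11]
z = y + H·x̄ = [16, 11] + [-13, -10] = [3, 1]

z = [3, 1]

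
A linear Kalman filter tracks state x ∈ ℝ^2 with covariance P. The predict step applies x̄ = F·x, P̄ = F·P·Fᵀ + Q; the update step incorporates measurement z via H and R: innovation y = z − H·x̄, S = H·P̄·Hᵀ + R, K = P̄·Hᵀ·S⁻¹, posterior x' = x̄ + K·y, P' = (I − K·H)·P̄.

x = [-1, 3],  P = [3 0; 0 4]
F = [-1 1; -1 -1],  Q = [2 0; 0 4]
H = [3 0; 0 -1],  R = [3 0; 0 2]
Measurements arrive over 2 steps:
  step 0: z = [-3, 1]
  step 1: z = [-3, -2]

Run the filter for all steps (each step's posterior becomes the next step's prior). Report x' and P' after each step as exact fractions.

step 0: x' = [-297/361, -387/361], P' = [116/361 -2/361; -2/361 610/361]
step 1: x' = [-8398/8927, 18162/8927], P' = [2735/8927 -247/8927; -247/8927 13137/8927]

step 0: x̄ = F·x = [4, -2]
step 0: P̄ = F·P·Fᵀ + Q = [9 -1; -1 11]
step 0: y = z − H·x̄ = [-15, -1]
step 0: S = H·P̄·Hᵀ + R = [84 3; 3 13]
step 0: K = P̄·Hᵀ·S⁻¹ = [116/361 1/361; -2/361 -305/361]
step 0: x' = x̄ + K·y = [-297/361, -387/361]
step 0: P' = (I − K·H)·P̄ = [116/361 -2/361; -2/361 610/361]
step 1: x̄ = F·x = [-90/361, 36/19]
step 1: P̄ = F·P·Fᵀ + Q = [1452/361 -26/19; -26/19 6]
step 1: y = z − H·x̄ = [-813/361, -2/19]
step 1: S = H·P̄·Hᵀ + R = [14151/361 78/19; 78/19 8]
step 1: K = P̄·Hᵀ·S⁻¹ = [2735/8927 247/17854; -247/8927 -13137/17854]
step 1: x' = x̄ + K·y = [-8398/8927, 18162/8927]
step 1: P' = (I − K·H)·P̄ = [2735/8927 -247/8927; -247/8927 13137/8927]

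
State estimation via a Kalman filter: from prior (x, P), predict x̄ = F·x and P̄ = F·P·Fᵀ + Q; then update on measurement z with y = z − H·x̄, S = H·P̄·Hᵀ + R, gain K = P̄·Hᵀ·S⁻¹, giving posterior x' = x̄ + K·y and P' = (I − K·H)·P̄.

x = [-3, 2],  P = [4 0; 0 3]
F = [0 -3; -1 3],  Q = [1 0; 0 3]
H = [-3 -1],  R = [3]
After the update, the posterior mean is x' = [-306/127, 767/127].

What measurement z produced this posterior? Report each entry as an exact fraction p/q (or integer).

z = [1]

x̄ = F·x = [-6, 9]
P̄ = F·P·Fᵀ + Q = [28 -27; -27 34]
S = H·P̄·Hᵀ + R = [127]
K = P̄·Hᵀ·S⁻¹ = [-57/127; 47/127]
x' − x̄ = [456/127, -376/127] = K·y
y = (KᵀK)⁻¹·Kᵀ·(x' − x̄) = [-8]
z = y + H·x̄ = [-8] + [9] = [1]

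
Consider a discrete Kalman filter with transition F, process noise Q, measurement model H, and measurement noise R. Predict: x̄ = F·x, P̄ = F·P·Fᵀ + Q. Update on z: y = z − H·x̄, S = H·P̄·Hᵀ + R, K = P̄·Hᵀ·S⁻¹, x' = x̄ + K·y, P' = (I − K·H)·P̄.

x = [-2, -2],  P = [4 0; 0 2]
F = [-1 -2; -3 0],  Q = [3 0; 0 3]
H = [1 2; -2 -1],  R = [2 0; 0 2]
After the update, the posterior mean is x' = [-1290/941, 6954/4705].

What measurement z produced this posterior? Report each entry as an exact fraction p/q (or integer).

z = [2, 2]

x̄ = F·x = [6, 6]
P̄ = F·P·Fᵀ + Q = [15 12; 12 39]
S = H·P̄·Hᵀ + R = [221 -168; -168 149]
K = P̄·Hᵀ·S⁻¹ = [-249/941 -546/941; 2826/4705 1197/4705]
x' − x̄ = [-6936/941, -21276/4705] = K·y
y = (KᵀK)⁻¹·Kᵀ·(x' − x̄) = [-16, 20]
z = y + H·x̄ = [-16, 20] + [18, -18] = [2, 2]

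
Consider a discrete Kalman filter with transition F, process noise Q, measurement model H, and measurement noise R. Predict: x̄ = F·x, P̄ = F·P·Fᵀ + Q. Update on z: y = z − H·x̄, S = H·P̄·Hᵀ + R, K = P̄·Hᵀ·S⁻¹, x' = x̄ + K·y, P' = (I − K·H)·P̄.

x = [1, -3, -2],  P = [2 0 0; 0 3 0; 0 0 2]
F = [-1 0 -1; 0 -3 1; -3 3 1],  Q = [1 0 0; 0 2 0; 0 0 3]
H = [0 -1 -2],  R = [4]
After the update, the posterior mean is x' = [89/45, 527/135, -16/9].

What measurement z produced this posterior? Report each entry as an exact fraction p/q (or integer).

z = [-1]

x̄ = F·x = [1, 7, -14]
P̄ = F·P·Fᵀ + Q = [5 -2 4; -2 31 -25; 4 -25 50]
S = H·P̄·Hᵀ + R = [135]
K = P̄·Hᵀ·S⁻¹ = [-2/45; 19/135; -5/9]
x' − x̄ = [44/45, -418/135, 110/9] = K·y
y = (KᵀK)⁻¹·Kᵀ·(x' − x̄) = [-22]
z = y + H·x̄ = [-22] + [21] = [-1]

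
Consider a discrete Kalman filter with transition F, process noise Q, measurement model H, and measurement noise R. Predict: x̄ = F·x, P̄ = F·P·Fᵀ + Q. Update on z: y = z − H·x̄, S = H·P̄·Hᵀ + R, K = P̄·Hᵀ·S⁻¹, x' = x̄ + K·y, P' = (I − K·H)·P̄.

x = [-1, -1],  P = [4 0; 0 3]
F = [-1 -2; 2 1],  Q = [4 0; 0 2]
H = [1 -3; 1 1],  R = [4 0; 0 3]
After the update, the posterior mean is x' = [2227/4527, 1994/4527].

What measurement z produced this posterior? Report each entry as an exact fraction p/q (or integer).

z = [-1, 1]

x̄ = F·x = [3, -3]
P̄ = F·P·Fᵀ + Q = [20 -14; -14 21]
S = H·P̄·Hᵀ + R = [297 -15; -15 16]
K = P̄·Hᵀ·S⁻¹ = [1082/4527 904/1509; -1127/4527 308/1509]
x' − x̄ = [-11354/4527, 15575/4527] = K·y
y = (KᵀK)⁻¹·Kᵀ·(x' − x̄) = [-13, 1]
z = y + H·x̄ = [-13, 1] + [12, 0] = [-1, 1]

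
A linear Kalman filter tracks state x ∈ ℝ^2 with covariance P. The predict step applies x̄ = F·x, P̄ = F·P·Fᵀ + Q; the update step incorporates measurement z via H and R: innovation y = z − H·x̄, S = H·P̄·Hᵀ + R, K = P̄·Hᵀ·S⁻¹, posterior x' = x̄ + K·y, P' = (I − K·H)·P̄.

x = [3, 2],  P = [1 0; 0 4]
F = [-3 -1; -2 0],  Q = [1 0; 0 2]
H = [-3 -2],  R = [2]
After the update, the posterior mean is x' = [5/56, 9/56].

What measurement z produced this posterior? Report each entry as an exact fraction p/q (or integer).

z = [-1]

x̄ = F·x = [-11, -6]
P̄ = F·P·Fᵀ + Q = [14 6; 6 6]
S = H·P̄·Hᵀ + R = [224]
K = P̄·Hᵀ·S⁻¹ = [-27/112; -15/112]
x' − x̄ = [621/56, 345/56] = K·y
y = (KᵀK)⁻¹·Kᵀ·(x' − x̄) = [-46]
z = y + H·x̄ = [-46] + [45] = [-1]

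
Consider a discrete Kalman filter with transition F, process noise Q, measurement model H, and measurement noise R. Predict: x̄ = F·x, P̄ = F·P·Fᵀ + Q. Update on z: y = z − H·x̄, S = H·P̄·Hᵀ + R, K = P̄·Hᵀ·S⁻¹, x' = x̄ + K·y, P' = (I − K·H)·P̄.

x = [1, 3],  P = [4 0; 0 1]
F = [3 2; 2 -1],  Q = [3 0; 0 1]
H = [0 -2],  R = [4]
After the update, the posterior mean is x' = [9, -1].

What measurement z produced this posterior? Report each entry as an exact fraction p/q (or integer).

z = [2]

x̄ = F·x = [9, -1]
P̄ = F·P·Fᵀ + Q = [43 22; 22 18]
S = H·P̄·Hᵀ + R = [76]
K = P̄·Hᵀ·S⁻¹ = [-11/19; -9/19]
x' − x̄ = [0, 0] = K·y
y = (KᵀK)⁻¹·Kᵀ·(x' − x̄) = [0]
z = y + H·x̄ = [0] + [2] = [2]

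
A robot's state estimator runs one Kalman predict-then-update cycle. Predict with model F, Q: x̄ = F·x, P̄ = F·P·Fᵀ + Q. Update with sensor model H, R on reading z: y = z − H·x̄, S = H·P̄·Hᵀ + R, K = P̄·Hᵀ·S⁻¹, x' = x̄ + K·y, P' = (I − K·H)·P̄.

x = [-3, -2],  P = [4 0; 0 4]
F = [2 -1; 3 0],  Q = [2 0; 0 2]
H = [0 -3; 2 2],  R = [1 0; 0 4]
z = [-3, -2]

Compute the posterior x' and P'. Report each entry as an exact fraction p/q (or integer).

x̄ = F·x = [-4, -9]
P̄ = F·P·Fᵀ + Q = [22 24; 24 38]
y = z − H·x̄ = [-30, 24]
S = H·P̄·Hᵀ + R = [343 -372; -372 436]
K = P̄·Hᵀ·S⁻¹ = [708/2791 1193/2791; -894/2791 31/2791]
x' = x̄ + K·y = [-3772/2791, 2445/2791]
P' = (I − K·H)·P̄ = [2622/2791 -236/2791; -236/2791 298/2791]

x' = [-3772/2791, 2445/2791]
P' = [2622/2791 -236/2791; -236/2791 298/2791]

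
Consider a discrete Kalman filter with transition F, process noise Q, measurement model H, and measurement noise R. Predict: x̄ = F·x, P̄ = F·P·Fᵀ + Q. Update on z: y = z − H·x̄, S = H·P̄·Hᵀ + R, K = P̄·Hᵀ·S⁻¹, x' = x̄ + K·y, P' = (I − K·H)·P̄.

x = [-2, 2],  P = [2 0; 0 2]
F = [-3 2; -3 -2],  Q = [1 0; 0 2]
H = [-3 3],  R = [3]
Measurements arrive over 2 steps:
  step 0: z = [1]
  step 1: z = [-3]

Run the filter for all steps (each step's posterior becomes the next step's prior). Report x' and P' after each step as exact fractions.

step 0: x̄ = F·x = [10, 2]
step 0: P̄ = F·P·Fᵀ + Q = [27 10; 10 28]
step 0: y = z − H·x̄ = [25]
step 0: S = H·P̄·Hᵀ + R = [318]
step 0: K = P̄·Hᵀ·S⁻¹ = [-17/106; 9/53]
step 0: x' = x̄ + K·y = [635/106, 331/53]
step 0: P' = (I − K·H)·P̄ = [1995/106 989/53; 989/53 998/53]
step 1: x̄ = F·x = [-581/106, -3229/106]
step 1: P̄ = F·P·Fᵀ + Q = [2309/106 9971/106; 9971/106 49887/106]
step 1: y = z − H·x̄ = [3813/53]
step 1: S = H·P̄·Hᵀ + R = [145302/53]
step 1: K = P̄·Hᵀ·S⁻¹ = [3831/48434; 9979/24217]
step 1: x' = x̄ + K·y = [5071/24217, -39563/48434]
step 1: P' = (I − K·H)·P̄ = [112145/24217 228121/48434; 228121/48434 248079/48434]

step 0: x' = [635/106, 331/53], P' = [1995/106 989/53; 989/53 998/53]
step 1: x' = [5071/24217, -39563/48434], P' = [112145/24217 228121/48434; 228121/48434 248079/48434]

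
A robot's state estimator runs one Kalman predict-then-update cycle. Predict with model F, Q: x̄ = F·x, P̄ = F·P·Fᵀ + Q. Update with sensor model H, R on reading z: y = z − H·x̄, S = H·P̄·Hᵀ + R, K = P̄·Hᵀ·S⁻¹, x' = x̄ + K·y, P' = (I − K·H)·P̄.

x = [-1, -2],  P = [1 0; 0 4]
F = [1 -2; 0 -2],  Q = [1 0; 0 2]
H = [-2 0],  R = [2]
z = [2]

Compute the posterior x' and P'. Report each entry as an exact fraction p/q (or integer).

x' = [-33/37, 20/37]
P' = [18/37 16/37; 16/37 154/37]

x̄ = F·x = [3, 4]
P̄ = F·P·Fᵀ + Q = [18 16; 16 18]
y = z − H·x̄ = [8]
S = H·P̄·Hᵀ + R = [74]
K = P̄·Hᵀ·S⁻¹ = [-18/37; -16/37]
x' = x̄ + K·y = [-33/37, 20/37]
P' = (I − K·H)·P̄ = [18/37 16/37; 16/37 154/37]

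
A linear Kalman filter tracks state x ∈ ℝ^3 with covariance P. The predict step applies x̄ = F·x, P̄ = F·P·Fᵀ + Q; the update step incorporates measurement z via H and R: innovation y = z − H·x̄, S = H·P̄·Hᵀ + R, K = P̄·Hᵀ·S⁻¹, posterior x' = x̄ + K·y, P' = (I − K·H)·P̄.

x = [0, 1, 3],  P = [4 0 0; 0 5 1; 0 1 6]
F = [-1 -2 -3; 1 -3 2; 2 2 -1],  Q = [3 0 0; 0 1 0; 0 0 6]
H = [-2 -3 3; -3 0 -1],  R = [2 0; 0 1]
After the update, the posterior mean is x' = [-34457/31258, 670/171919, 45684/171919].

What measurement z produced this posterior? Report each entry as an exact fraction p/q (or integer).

z = [3, 3]

x̄ = F·x = [-11, 3, -1]
P̄ = F·P·Fᵀ + Q = [93 -5 -14; -5 62 -27; -14 -27 44]
S = H·P̄·Hᵀ + R = [1922 398; 398 798]
K = P̄·Hᵀ·S⁻¹ = [-733/15629 -9649/31258; -110901/687676 91505/687676; 96557/687676 -49881/687676]
x' − x̄ = [309381/31258, -515087/171919, 217603/171919] = K·y
y = (KᵀK)⁻¹·Kᵀ·(x' − x̄) = [-7, -31]
z = y + H·x̄ = [-7, -31] + [10, 34] = [3, 3]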